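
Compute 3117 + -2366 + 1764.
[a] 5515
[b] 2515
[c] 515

First: 3117 + -2366 = 751
Then: 751 + 1764 = 2515
b) 2515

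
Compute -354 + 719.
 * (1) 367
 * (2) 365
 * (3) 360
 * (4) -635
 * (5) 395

-354 + 719 = 365
2) 365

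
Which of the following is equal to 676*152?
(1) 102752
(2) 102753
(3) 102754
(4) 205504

676 * 152 = 102752
1) 102752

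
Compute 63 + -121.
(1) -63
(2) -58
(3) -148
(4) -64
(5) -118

63 + -121 = -58
2) -58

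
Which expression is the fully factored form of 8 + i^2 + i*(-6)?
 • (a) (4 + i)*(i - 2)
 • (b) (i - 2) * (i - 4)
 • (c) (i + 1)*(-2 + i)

We need to factor 8 + i^2 + i*(-6).
The factored form is (i - 2) * (i - 4).
b) (i - 2) * (i - 4)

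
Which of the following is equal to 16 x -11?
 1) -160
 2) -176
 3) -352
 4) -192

16 * -11 = -176
2) -176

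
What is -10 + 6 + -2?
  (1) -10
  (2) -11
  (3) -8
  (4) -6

First: -10 + 6 = -4
Then: -4 + -2 = -6
4) -6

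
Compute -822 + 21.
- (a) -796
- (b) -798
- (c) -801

-822 + 21 = -801
c) -801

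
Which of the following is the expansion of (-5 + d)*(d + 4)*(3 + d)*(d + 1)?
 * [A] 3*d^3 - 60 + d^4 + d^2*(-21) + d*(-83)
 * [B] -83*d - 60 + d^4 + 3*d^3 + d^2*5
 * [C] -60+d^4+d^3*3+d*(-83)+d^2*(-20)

Expanding (-5 + d)*(d + 4)*(3 + d)*(d + 1):
= 3*d^3 - 60 + d^4 + d^2*(-21) + d*(-83)
A) 3*d^3 - 60 + d^4 + d^2*(-21) + d*(-83)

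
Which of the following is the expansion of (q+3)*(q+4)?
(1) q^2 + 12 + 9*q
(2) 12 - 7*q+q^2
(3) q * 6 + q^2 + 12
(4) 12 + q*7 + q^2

Expanding (q+3)*(q+4):
= 12 + q*7 + q^2
4) 12 + q*7 + q^2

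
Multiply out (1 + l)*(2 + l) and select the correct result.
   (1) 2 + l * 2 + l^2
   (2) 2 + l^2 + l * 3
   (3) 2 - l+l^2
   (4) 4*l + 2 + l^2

Expanding (1 + l)*(2 + l):
= 2 + l^2 + l * 3
2) 2 + l^2 + l * 3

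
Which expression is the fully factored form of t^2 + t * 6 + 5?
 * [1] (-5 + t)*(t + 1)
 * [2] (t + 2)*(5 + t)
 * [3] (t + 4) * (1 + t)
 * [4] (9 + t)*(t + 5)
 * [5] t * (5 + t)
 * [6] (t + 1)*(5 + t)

We need to factor t^2 + t * 6 + 5.
The factored form is (t + 1)*(5 + t).
6) (t + 1)*(5 + t)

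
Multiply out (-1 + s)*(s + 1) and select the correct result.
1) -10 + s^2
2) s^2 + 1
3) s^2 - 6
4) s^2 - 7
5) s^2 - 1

Expanding (-1 + s)*(s + 1):
= s^2 - 1
5) s^2 - 1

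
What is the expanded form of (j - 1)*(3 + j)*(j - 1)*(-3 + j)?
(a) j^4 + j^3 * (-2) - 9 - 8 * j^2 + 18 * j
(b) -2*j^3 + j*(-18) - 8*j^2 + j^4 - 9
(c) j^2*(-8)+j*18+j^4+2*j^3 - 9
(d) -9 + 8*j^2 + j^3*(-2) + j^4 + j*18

Expanding (j - 1)*(3 + j)*(j - 1)*(-3 + j):
= j^4 + j^3 * (-2) - 9 - 8 * j^2 + 18 * j
a) j^4 + j^3 * (-2) - 9 - 8 * j^2 + 18 * j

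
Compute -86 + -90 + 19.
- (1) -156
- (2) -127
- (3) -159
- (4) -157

First: -86 + -90 = -176
Then: -176 + 19 = -157
4) -157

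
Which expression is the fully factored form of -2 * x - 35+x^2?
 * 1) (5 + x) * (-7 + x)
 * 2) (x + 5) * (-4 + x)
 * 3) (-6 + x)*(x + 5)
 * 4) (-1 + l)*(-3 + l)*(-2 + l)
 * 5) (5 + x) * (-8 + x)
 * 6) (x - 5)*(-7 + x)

We need to factor -2 * x - 35+x^2.
The factored form is (5 + x) * (-7 + x).
1) (5 + x) * (-7 + x)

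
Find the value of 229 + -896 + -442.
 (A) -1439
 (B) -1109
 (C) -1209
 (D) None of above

First: 229 + -896 = -667
Then: -667 + -442 = -1109
B) -1109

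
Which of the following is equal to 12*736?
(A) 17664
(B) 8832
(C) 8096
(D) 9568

12 * 736 = 8832
B) 8832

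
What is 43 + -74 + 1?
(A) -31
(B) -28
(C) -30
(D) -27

First: 43 + -74 = -31
Then: -31 + 1 = -30
C) -30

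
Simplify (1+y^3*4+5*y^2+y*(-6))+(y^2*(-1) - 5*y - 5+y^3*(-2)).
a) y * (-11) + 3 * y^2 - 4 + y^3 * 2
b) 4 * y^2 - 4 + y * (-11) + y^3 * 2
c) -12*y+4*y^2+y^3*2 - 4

Adding the polynomials and combining like terms:
(1 + y^3*4 + 5*y^2 + y*(-6)) + (y^2*(-1) - 5*y - 5 + y^3*(-2))
= 4 * y^2 - 4 + y * (-11) + y^3 * 2
b) 4 * y^2 - 4 + y * (-11) + y^3 * 2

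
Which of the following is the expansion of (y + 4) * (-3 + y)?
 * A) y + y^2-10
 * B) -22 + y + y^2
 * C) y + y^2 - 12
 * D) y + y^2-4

Expanding (y + 4) * (-3 + y):
= y + y^2 - 12
C) y + y^2 - 12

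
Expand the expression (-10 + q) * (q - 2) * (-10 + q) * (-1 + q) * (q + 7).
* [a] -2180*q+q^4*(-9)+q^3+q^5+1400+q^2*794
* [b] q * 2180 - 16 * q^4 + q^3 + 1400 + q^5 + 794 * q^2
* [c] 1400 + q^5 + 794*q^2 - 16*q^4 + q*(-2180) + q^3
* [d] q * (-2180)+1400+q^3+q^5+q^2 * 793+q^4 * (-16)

Expanding (-10 + q) * (q - 2) * (-10 + q) * (-1 + q) * (q + 7):
= 1400 + q^5 + 794*q^2 - 16*q^4 + q*(-2180) + q^3
c) 1400 + q^5 + 794*q^2 - 16*q^4 + q*(-2180) + q^3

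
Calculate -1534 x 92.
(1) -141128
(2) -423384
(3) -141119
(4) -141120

-1534 * 92 = -141128
1) -141128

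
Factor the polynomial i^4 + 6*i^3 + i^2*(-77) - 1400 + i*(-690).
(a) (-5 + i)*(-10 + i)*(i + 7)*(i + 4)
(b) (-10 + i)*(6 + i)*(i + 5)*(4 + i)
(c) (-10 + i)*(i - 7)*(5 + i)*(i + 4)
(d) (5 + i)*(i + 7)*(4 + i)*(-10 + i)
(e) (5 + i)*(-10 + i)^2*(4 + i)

We need to factor i^4 + 6*i^3 + i^2*(-77) - 1400 + i*(-690).
The factored form is (5 + i)*(i + 7)*(4 + i)*(-10 + i).
d) (5 + i)*(i + 7)*(4 + i)*(-10 + i)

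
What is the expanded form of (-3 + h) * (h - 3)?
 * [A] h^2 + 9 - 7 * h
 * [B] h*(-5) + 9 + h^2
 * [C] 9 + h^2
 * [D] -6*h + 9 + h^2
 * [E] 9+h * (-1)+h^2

Expanding (-3 + h) * (h - 3):
= -6*h + 9 + h^2
D) -6*h + 9 + h^2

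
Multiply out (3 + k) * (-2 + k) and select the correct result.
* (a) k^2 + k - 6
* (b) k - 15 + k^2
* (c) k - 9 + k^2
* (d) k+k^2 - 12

Expanding (3 + k) * (-2 + k):
= k^2 + k - 6
a) k^2 + k - 6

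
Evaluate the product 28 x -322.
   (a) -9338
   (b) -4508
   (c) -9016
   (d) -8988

28 * -322 = -9016
c) -9016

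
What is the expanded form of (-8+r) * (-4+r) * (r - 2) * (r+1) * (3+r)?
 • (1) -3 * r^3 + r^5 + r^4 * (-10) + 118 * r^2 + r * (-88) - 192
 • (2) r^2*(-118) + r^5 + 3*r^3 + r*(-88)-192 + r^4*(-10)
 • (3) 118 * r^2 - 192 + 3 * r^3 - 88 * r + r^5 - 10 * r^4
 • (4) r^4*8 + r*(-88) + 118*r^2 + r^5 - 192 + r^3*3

Expanding (-8+r) * (-4+r) * (r - 2) * (r+1) * (3+r):
= 118 * r^2 - 192 + 3 * r^3 - 88 * r + r^5 - 10 * r^4
3) 118 * r^2 - 192 + 3 * r^3 - 88 * r + r^5 - 10 * r^4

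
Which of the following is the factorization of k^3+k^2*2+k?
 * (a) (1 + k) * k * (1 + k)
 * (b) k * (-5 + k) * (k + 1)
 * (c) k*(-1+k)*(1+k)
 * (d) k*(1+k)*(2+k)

We need to factor k^3+k^2*2+k.
The factored form is (1 + k) * k * (1 + k).
a) (1 + k) * k * (1 + k)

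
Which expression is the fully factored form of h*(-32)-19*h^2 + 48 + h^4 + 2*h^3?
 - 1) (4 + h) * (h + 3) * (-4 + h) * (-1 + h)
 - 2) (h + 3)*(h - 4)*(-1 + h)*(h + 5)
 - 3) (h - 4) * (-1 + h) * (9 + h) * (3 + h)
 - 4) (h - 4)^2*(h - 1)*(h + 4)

We need to factor h*(-32)-19*h^2 + 48 + h^4 + 2*h^3.
The factored form is (4 + h) * (h + 3) * (-4 + h) * (-1 + h).
1) (4 + h) * (h + 3) * (-4 + h) * (-1 + h)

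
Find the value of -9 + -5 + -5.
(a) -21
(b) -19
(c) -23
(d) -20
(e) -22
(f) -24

First: -9 + -5 = -14
Then: -14 + -5 = -19
b) -19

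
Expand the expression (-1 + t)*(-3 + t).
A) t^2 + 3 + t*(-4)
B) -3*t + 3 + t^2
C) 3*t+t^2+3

Expanding (-1 + t)*(-3 + t):
= t^2 + 3 + t*(-4)
A) t^2 + 3 + t*(-4)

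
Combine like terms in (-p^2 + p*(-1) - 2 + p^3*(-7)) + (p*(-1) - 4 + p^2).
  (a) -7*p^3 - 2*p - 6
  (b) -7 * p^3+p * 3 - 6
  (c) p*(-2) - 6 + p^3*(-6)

Adding the polynomials and combining like terms:
(-p^2 + p*(-1) - 2 + p^3*(-7)) + (p*(-1) - 4 + p^2)
= -7*p^3 - 2*p - 6
a) -7*p^3 - 2*p - 6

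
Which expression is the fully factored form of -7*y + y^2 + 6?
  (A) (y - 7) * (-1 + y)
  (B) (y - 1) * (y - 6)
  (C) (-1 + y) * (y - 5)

We need to factor -7*y + y^2 + 6.
The factored form is (y - 1) * (y - 6).
B) (y - 1) * (y - 6)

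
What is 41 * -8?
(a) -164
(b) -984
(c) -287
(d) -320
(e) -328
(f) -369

41 * -8 = -328
e) -328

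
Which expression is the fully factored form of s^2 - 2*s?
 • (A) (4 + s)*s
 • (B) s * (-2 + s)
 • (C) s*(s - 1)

We need to factor s^2 - 2*s.
The factored form is s * (-2 + s).
B) s * (-2 + s)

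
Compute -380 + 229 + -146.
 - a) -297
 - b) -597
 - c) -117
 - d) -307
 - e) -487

First: -380 + 229 = -151
Then: -151 + -146 = -297
a) -297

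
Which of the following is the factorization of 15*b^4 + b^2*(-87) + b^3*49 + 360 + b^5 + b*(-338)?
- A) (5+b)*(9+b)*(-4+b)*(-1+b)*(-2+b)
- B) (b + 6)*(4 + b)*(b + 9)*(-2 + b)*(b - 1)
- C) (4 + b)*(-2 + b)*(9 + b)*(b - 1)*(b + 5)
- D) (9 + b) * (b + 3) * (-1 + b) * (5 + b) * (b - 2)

We need to factor 15*b^4 + b^2*(-87) + b^3*49 + 360 + b^5 + b*(-338).
The factored form is (4 + b)*(-2 + b)*(9 + b)*(b - 1)*(b + 5).
C) (4 + b)*(-2 + b)*(9 + b)*(b - 1)*(b + 5)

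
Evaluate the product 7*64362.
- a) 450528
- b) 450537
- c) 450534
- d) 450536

7 * 64362 = 450534
c) 450534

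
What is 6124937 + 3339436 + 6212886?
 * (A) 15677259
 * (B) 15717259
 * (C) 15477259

First: 6124937 + 3339436 = 9464373
Then: 9464373 + 6212886 = 15677259
A) 15677259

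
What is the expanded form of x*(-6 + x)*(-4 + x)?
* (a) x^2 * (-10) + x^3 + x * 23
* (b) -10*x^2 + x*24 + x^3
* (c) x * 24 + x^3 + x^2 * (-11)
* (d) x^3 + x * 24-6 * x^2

Expanding x*(-6 + x)*(-4 + x):
= -10*x^2 + x*24 + x^3
b) -10*x^2 + x*24 + x^3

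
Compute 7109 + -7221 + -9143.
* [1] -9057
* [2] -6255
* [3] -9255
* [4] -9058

First: 7109 + -7221 = -112
Then: -112 + -9143 = -9255
3) -9255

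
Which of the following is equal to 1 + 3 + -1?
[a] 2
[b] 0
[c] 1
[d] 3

First: 1 + 3 = 4
Then: 4 + -1 = 3
d) 3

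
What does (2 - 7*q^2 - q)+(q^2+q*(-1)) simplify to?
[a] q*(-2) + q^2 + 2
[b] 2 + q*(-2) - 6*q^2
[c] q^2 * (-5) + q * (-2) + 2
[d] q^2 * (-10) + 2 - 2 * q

Adding the polynomials and combining like terms:
(2 - 7*q^2 - q) + (q^2 + q*(-1))
= 2 + q*(-2) - 6*q^2
b) 2 + q*(-2) - 6*q^2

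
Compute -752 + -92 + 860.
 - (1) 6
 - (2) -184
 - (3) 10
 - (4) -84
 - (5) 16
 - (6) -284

First: -752 + -92 = -844
Then: -844 + 860 = 16
5) 16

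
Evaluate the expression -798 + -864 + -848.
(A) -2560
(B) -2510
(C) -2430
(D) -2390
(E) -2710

First: -798 + -864 = -1662
Then: -1662 + -848 = -2510
B) -2510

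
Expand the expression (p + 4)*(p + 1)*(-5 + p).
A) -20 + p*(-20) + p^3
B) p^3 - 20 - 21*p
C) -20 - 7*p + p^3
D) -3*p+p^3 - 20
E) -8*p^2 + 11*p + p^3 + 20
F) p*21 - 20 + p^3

Expanding (p + 4)*(p + 1)*(-5 + p):
= p^3 - 20 - 21*p
B) p^3 - 20 - 21*p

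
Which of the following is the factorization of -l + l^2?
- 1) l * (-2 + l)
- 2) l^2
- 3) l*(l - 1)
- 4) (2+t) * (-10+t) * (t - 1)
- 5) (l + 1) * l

We need to factor -l + l^2.
The factored form is l*(l - 1).
3) l*(l - 1)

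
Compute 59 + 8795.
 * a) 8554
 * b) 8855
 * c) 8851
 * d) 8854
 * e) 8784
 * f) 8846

59 + 8795 = 8854
d) 8854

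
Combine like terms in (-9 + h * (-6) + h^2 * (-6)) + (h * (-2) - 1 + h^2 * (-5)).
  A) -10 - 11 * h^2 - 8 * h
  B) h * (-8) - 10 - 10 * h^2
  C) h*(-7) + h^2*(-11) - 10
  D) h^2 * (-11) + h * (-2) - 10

Adding the polynomials and combining like terms:
(-9 + h*(-6) + h^2*(-6)) + (h*(-2) - 1 + h^2*(-5))
= -10 - 11 * h^2 - 8 * h
A) -10 - 11 * h^2 - 8 * h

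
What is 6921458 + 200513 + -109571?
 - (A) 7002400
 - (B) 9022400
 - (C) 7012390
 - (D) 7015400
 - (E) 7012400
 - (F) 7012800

First: 6921458 + 200513 = 7121971
Then: 7121971 + -109571 = 7012400
E) 7012400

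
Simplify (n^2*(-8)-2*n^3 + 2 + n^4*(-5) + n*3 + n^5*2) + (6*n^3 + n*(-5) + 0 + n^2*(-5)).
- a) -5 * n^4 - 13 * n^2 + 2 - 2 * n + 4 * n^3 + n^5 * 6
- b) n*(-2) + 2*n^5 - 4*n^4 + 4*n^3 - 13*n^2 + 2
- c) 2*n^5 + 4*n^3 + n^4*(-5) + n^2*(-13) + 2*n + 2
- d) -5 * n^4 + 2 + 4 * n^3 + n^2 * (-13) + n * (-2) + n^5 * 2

Adding the polynomials and combining like terms:
(n^2*(-8) - 2*n^3 + 2 + n^4*(-5) + n*3 + n^5*2) + (6*n^3 + n*(-5) + 0 + n^2*(-5))
= -5 * n^4 + 2 + 4 * n^3 + n^2 * (-13) + n * (-2) + n^5 * 2
d) -5 * n^4 + 2 + 4 * n^3 + n^2 * (-13) + n * (-2) + n^5 * 2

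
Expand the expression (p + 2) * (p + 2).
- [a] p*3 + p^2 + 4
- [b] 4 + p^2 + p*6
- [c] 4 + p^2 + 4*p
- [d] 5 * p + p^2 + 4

Expanding (p + 2) * (p + 2):
= 4 + p^2 + 4*p
c) 4 + p^2 + 4*p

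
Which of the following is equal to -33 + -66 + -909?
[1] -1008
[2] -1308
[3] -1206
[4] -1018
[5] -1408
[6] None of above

First: -33 + -66 = -99
Then: -99 + -909 = -1008
1) -1008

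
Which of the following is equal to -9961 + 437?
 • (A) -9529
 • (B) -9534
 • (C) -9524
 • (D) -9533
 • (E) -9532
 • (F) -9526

-9961 + 437 = -9524
C) -9524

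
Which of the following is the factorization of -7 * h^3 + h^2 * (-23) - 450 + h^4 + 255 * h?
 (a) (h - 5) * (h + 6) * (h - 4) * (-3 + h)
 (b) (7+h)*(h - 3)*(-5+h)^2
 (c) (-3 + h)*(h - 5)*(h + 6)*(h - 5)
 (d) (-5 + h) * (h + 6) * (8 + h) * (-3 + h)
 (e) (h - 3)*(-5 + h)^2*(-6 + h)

We need to factor -7 * h^3 + h^2 * (-23) - 450 + h^4 + 255 * h.
The factored form is (-3 + h)*(h - 5)*(h + 6)*(h - 5).
c) (-3 + h)*(h - 5)*(h + 6)*(h - 5)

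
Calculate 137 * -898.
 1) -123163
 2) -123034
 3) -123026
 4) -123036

137 * -898 = -123026
3) -123026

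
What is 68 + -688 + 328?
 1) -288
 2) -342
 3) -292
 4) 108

First: 68 + -688 = -620
Then: -620 + 328 = -292
3) -292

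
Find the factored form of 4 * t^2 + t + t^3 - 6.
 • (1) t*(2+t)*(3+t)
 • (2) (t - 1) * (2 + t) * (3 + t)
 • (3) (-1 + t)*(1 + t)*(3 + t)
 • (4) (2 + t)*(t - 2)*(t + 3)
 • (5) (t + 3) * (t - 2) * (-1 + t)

We need to factor 4 * t^2 + t + t^3 - 6.
The factored form is (t - 1) * (2 + t) * (3 + t).
2) (t - 1) * (2 + t) * (3 + t)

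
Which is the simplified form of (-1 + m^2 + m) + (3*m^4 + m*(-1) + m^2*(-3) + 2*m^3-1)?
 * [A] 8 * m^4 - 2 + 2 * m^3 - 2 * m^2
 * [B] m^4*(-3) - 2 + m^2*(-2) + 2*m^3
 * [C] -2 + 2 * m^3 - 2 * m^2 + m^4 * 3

Adding the polynomials and combining like terms:
(-1 + m^2 + m) + (3*m^4 + m*(-1) + m^2*(-3) + 2*m^3 - 1)
= -2 + 2 * m^3 - 2 * m^2 + m^4 * 3
C) -2 + 2 * m^3 - 2 * m^2 + m^4 * 3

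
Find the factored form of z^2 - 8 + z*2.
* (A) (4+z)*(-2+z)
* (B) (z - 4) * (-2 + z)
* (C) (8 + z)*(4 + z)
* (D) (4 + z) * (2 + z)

We need to factor z^2 - 8 + z*2.
The factored form is (4+z)*(-2+z).
A) (4+z)*(-2+z)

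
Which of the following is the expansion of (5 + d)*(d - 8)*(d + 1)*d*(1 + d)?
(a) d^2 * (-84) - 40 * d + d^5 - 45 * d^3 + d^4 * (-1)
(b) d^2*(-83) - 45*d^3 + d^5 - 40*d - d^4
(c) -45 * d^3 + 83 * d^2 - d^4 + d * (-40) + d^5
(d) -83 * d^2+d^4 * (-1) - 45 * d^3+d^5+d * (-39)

Expanding (5 + d)*(d - 8)*(d + 1)*d*(1 + d):
= d^2*(-83) - 45*d^3 + d^5 - 40*d - d^4
b) d^2*(-83) - 45*d^3 + d^5 - 40*d - d^4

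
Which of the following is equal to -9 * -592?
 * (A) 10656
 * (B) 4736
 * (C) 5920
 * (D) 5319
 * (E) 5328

-9 * -592 = 5328
E) 5328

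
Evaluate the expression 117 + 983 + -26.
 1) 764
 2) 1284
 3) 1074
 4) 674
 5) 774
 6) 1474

First: 117 + 983 = 1100
Then: 1100 + -26 = 1074
3) 1074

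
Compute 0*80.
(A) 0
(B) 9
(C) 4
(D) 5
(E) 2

0 * 80 = 0
A) 0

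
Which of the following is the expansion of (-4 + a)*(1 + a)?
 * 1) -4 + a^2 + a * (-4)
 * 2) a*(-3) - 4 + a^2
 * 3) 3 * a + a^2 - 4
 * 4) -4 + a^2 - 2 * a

Expanding (-4 + a)*(1 + a):
= a*(-3) - 4 + a^2
2) a*(-3) - 4 + a^2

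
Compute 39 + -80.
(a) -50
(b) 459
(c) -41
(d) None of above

39 + -80 = -41
c) -41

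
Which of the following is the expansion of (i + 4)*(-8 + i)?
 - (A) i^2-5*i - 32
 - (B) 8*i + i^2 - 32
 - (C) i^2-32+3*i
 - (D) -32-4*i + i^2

Expanding (i + 4)*(-8 + i):
= -32-4*i + i^2
D) -32-4*i + i^2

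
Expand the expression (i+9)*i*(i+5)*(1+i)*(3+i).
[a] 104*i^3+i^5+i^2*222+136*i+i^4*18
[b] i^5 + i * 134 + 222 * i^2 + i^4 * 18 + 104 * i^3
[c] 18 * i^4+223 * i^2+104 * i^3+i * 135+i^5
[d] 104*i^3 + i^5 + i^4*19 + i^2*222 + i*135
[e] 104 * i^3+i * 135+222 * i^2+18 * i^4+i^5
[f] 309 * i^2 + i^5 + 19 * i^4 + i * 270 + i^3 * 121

Expanding (i+9)*i*(i+5)*(1+i)*(3+i):
= 104 * i^3+i * 135+222 * i^2+18 * i^4+i^5
e) 104 * i^3+i * 135+222 * i^2+18 * i^4+i^5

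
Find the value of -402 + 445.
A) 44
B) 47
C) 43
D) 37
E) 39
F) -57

-402 + 445 = 43
C) 43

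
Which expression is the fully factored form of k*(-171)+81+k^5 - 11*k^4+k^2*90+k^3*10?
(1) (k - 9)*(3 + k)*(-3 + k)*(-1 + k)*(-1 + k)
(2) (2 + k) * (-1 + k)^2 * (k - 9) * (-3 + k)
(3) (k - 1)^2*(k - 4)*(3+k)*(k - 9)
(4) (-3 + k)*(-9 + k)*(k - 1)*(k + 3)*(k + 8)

We need to factor k*(-171)+81+k^5 - 11*k^4+k^2*90+k^3*10.
The factored form is (k - 9)*(3 + k)*(-3 + k)*(-1 + k)*(-1 + k).
1) (k - 9)*(3 + k)*(-3 + k)*(-1 + k)*(-1 + k)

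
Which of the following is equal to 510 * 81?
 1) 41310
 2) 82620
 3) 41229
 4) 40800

510 * 81 = 41310
1) 41310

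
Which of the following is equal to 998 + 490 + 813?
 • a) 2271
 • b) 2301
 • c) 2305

First: 998 + 490 = 1488
Then: 1488 + 813 = 2301
b) 2301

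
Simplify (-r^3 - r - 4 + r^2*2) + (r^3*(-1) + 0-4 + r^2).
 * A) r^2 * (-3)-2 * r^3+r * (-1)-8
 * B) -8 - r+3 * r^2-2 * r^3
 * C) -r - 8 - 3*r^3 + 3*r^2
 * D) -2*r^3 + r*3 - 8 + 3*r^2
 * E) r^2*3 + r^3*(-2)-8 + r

Adding the polynomials and combining like terms:
(-r^3 - r - 4 + r^2*2) + (r^3*(-1) + 0 - 4 + r^2)
= -8 - r+3 * r^2-2 * r^3
B) -8 - r+3 * r^2-2 * r^3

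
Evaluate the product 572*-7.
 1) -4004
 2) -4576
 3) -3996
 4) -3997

572 * -7 = -4004
1) -4004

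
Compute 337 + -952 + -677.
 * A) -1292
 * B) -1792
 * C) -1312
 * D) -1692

First: 337 + -952 = -615
Then: -615 + -677 = -1292
A) -1292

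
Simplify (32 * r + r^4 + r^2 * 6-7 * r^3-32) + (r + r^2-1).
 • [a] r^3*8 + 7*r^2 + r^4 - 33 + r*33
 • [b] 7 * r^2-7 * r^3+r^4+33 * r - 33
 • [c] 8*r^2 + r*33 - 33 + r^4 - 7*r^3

Adding the polynomials and combining like terms:
(32*r + r^4 + r^2*6 - 7*r^3 - 32) + (r + r^2 - 1)
= 7 * r^2-7 * r^3+r^4+33 * r - 33
b) 7 * r^2-7 * r^3+r^4+33 * r - 33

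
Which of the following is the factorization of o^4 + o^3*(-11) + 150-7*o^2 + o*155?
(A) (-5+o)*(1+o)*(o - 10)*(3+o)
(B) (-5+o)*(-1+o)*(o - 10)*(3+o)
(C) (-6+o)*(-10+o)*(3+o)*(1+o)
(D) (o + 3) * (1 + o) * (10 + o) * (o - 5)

We need to factor o^4 + o^3*(-11) + 150-7*o^2 + o*155.
The factored form is (-5+o)*(1+o)*(o - 10)*(3+o).
A) (-5+o)*(1+o)*(o - 10)*(3+o)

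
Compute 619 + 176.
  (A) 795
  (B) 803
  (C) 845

619 + 176 = 795
A) 795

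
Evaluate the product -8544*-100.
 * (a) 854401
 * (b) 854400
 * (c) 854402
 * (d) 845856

-8544 * -100 = 854400
b) 854400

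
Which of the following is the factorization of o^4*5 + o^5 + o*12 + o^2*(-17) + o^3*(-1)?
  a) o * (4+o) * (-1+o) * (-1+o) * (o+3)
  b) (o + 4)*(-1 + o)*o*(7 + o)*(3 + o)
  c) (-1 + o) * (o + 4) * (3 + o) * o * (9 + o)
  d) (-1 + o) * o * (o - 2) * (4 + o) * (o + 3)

We need to factor o^4*5 + o^5 + o*12 + o^2*(-17) + o^3*(-1).
The factored form is o * (4+o) * (-1+o) * (-1+o) * (o+3).
a) o * (4+o) * (-1+o) * (-1+o) * (o+3)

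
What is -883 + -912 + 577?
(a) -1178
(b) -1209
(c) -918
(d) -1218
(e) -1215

First: -883 + -912 = -1795
Then: -1795 + 577 = -1218
d) -1218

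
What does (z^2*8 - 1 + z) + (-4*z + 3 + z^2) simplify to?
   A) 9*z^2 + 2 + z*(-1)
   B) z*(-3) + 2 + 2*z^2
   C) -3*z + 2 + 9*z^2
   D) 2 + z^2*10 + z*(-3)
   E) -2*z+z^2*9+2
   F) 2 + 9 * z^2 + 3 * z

Adding the polynomials and combining like terms:
(z^2*8 - 1 + z) + (-4*z + 3 + z^2)
= -3*z + 2 + 9*z^2
C) -3*z + 2 + 9*z^2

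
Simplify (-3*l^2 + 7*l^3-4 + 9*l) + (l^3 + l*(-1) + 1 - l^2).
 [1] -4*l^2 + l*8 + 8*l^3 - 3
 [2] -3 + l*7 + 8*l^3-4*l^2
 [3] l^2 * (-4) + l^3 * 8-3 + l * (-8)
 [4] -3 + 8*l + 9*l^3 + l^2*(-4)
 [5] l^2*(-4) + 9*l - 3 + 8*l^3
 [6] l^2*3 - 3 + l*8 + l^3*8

Adding the polynomials and combining like terms:
(-3*l^2 + 7*l^3 - 4 + 9*l) + (l^3 + l*(-1) + 1 - l^2)
= -4*l^2 + l*8 + 8*l^3 - 3
1) -4*l^2 + l*8 + 8*l^3 - 3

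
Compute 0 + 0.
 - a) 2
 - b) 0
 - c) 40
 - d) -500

0 + 0 = 0
b) 0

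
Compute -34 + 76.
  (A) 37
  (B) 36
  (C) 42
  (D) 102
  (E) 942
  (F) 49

-34 + 76 = 42
C) 42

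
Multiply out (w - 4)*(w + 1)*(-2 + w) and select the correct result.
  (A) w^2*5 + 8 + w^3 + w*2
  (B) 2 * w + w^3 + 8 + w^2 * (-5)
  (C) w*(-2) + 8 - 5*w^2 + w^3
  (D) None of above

Expanding (w - 4)*(w + 1)*(-2 + w):
= 2 * w + w^3 + 8 + w^2 * (-5)
B) 2 * w + w^3 + 8 + w^2 * (-5)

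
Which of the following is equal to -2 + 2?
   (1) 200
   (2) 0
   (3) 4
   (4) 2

-2 + 2 = 0
2) 0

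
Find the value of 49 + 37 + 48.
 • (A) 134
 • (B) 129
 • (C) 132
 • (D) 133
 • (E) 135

First: 49 + 37 = 86
Then: 86 + 48 = 134
A) 134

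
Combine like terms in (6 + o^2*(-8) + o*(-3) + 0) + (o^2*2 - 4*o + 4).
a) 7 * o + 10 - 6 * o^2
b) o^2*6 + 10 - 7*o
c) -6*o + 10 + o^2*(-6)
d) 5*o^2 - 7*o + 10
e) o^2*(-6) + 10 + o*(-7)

Adding the polynomials and combining like terms:
(6 + o^2*(-8) + o*(-3) + 0) + (o^2*2 - 4*o + 4)
= o^2*(-6) + 10 + o*(-7)
e) o^2*(-6) + 10 + o*(-7)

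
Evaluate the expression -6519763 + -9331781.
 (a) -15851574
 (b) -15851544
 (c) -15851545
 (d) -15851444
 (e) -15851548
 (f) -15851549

-6519763 + -9331781 = -15851544
b) -15851544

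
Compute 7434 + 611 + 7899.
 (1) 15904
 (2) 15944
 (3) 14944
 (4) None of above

First: 7434 + 611 = 8045
Then: 8045 + 7899 = 15944
2) 15944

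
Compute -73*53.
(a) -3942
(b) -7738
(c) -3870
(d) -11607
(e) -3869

-73 * 53 = -3869
e) -3869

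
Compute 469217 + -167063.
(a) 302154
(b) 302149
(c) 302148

469217 + -167063 = 302154
a) 302154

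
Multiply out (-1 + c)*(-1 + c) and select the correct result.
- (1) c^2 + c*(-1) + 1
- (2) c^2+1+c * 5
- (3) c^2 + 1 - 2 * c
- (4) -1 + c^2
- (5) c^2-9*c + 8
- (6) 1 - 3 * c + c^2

Expanding (-1 + c)*(-1 + c):
= c^2 + 1 - 2 * c
3) c^2 + 1 - 2 * c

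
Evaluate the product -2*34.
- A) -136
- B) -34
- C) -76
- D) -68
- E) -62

-2 * 34 = -68
D) -68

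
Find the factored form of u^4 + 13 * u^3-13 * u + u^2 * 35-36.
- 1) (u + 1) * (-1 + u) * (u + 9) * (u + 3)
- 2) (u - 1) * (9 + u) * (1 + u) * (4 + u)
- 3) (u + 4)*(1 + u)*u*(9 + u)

We need to factor u^4 + 13 * u^3-13 * u + u^2 * 35-36.
The factored form is (u - 1) * (9 + u) * (1 + u) * (4 + u).
2) (u - 1) * (9 + u) * (1 + u) * (4 + u)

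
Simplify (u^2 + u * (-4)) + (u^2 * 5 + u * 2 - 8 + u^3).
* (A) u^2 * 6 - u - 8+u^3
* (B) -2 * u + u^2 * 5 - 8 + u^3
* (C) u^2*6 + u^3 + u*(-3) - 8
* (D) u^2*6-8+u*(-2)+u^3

Adding the polynomials and combining like terms:
(u^2 + u*(-4)) + (u^2*5 + u*2 - 8 + u^3)
= u^2*6-8+u*(-2)+u^3
D) u^2*6-8+u*(-2)+u^3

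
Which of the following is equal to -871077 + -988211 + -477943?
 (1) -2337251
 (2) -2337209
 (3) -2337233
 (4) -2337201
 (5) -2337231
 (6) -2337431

First: -871077 + -988211 = -1859288
Then: -1859288 + -477943 = -2337231
5) -2337231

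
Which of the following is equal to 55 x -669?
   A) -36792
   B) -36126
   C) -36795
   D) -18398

55 * -669 = -36795
C) -36795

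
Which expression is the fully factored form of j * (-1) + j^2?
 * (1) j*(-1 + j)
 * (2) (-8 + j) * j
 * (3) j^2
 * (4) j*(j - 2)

We need to factor j * (-1) + j^2.
The factored form is j*(-1 + j).
1) j*(-1 + j)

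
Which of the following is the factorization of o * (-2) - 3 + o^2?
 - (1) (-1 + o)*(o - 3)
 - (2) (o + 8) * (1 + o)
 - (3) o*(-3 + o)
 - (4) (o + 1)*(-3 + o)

We need to factor o * (-2) - 3 + o^2.
The factored form is (o + 1)*(-3 + o).
4) (o + 1)*(-3 + o)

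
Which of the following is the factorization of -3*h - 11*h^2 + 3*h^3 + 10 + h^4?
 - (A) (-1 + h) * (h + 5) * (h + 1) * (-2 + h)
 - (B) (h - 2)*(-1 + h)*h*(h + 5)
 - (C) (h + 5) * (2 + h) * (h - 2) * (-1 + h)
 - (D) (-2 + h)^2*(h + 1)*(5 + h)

We need to factor -3*h - 11*h^2 + 3*h^3 + 10 + h^4.
The factored form is (-1 + h) * (h + 5) * (h + 1) * (-2 + h).
A) (-1 + h) * (h + 5) * (h + 1) * (-2 + h)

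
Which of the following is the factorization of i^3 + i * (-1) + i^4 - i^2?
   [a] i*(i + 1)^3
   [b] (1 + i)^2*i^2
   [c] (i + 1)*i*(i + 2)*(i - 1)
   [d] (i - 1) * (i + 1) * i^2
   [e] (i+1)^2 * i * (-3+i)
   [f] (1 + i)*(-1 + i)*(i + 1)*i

We need to factor i^3 + i * (-1) + i^4 - i^2.
The factored form is (1 + i)*(-1 + i)*(i + 1)*i.
f) (1 + i)*(-1 + i)*(i + 1)*i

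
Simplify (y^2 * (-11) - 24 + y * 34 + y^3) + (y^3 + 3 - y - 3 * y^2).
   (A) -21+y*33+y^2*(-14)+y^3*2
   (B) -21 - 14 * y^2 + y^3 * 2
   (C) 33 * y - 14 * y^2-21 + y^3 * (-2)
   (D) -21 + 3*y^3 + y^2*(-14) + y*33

Adding the polynomials and combining like terms:
(y^2*(-11) - 24 + y*34 + y^3) + (y^3 + 3 - y - 3*y^2)
= -21+y*33+y^2*(-14)+y^3*2
A) -21+y*33+y^2*(-14)+y^3*2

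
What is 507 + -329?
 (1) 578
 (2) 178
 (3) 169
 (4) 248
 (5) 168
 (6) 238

507 + -329 = 178
2) 178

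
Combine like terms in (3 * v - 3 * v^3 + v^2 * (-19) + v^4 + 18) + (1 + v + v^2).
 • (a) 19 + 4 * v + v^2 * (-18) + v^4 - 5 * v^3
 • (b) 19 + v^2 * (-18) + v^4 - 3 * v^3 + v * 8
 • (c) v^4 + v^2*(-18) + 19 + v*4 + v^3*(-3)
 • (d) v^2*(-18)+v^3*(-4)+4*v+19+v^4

Adding the polynomials and combining like terms:
(3*v - 3*v^3 + v^2*(-19) + v^4 + 18) + (1 + v + v^2)
= v^4 + v^2*(-18) + 19 + v*4 + v^3*(-3)
c) v^4 + v^2*(-18) + 19 + v*4 + v^3*(-3)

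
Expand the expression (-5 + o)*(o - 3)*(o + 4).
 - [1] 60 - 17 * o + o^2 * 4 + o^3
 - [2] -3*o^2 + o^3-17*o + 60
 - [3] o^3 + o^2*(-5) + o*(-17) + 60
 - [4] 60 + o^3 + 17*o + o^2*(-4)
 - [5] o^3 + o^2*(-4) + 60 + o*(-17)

Expanding (-5 + o)*(o - 3)*(o + 4):
= o^3 + o^2*(-4) + 60 + o*(-17)
5) o^3 + o^2*(-4) + 60 + o*(-17)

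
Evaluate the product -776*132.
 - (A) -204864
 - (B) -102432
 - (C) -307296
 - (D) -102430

-776 * 132 = -102432
B) -102432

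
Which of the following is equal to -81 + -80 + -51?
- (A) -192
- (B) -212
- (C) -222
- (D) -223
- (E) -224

First: -81 + -80 = -161
Then: -161 + -51 = -212
B) -212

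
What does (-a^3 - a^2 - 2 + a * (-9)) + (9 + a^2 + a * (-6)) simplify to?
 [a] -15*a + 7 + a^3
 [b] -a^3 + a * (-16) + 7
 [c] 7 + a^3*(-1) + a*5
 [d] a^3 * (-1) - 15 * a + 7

Adding the polynomials and combining like terms:
(-a^3 - a^2 - 2 + a*(-9)) + (9 + a^2 + a*(-6))
= a^3 * (-1) - 15 * a + 7
d) a^3 * (-1) - 15 * a + 7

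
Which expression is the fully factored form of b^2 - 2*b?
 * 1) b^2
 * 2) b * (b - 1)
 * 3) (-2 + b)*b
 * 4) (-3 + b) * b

We need to factor b^2 - 2*b.
The factored form is (-2 + b)*b.
3) (-2 + b)*b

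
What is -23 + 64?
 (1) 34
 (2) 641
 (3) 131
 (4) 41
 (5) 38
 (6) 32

-23 + 64 = 41
4) 41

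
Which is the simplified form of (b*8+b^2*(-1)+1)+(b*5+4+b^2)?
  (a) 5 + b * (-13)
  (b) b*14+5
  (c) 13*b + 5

Adding the polynomials and combining like terms:
(b*8 + b^2*(-1) + 1) + (b*5 + 4 + b^2)
= 13*b + 5
c) 13*b + 5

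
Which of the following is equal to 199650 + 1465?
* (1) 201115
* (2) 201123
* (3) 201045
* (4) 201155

199650 + 1465 = 201115
1) 201115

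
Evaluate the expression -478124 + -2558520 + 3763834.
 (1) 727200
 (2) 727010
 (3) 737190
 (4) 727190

First: -478124 + -2558520 = -3036644
Then: -3036644 + 3763834 = 727190
4) 727190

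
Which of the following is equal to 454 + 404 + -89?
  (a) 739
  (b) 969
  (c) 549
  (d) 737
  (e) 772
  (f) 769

First: 454 + 404 = 858
Then: 858 + -89 = 769
f) 769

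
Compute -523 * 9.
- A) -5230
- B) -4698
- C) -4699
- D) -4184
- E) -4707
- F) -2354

-523 * 9 = -4707
E) -4707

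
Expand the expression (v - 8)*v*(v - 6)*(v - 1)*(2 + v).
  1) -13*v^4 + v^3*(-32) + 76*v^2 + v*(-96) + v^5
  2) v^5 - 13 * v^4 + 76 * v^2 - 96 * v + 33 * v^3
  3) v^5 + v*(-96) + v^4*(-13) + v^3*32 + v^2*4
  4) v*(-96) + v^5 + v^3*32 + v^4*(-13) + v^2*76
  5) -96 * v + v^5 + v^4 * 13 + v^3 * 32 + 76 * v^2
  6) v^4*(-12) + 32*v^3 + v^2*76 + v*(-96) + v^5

Expanding (v - 8)*v*(v - 6)*(v - 1)*(2 + v):
= v*(-96) + v^5 + v^3*32 + v^4*(-13) + v^2*76
4) v*(-96) + v^5 + v^3*32 + v^4*(-13) + v^2*76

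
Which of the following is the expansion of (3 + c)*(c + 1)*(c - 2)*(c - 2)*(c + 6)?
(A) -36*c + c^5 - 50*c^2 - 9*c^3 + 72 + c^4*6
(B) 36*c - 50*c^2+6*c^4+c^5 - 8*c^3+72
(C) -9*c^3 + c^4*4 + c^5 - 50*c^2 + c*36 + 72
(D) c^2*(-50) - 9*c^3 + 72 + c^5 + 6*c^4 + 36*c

Expanding (3 + c)*(c + 1)*(c - 2)*(c - 2)*(c + 6):
= c^2*(-50) - 9*c^3 + 72 + c^5 + 6*c^4 + 36*c
D) c^2*(-50) - 9*c^3 + 72 + c^5 + 6*c^4 + 36*c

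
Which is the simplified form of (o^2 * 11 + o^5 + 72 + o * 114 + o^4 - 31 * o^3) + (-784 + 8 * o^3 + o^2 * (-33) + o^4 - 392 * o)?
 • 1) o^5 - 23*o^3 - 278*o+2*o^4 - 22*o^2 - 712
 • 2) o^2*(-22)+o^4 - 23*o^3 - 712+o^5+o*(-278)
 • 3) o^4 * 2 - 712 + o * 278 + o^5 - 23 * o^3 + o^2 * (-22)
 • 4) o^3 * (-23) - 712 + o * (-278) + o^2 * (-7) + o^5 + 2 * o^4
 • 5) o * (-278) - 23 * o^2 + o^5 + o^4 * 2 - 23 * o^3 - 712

Adding the polynomials and combining like terms:
(o^2*11 + o^5 + 72 + o*114 + o^4 - 31*o^3) + (-784 + 8*o^3 + o^2*(-33) + o^4 - 392*o)
= o^5 - 23*o^3 - 278*o+2*o^4 - 22*o^2 - 712
1) o^5 - 23*o^3 - 278*o+2*o^4 - 22*o^2 - 712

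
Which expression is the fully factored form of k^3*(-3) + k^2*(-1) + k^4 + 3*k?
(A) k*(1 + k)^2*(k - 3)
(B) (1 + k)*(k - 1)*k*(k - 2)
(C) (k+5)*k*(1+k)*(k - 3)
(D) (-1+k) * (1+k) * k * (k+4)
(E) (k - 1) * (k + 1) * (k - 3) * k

We need to factor k^3*(-3) + k^2*(-1) + k^4 + 3*k.
The factored form is (k - 1) * (k + 1) * (k - 3) * k.
E) (k - 1) * (k + 1) * (k - 3) * k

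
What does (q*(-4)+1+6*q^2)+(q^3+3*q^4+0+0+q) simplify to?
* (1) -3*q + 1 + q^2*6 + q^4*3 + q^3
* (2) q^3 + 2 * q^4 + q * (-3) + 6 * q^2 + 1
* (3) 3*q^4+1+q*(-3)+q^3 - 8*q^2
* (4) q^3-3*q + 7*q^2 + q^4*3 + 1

Adding the polynomials and combining like terms:
(q*(-4) + 1 + 6*q^2) + (q^3 + 3*q^4 + 0 + 0 + q)
= -3*q + 1 + q^2*6 + q^4*3 + q^3
1) -3*q + 1 + q^2*6 + q^4*3 + q^3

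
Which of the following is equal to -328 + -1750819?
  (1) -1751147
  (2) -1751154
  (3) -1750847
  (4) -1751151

-328 + -1750819 = -1751147
1) -1751147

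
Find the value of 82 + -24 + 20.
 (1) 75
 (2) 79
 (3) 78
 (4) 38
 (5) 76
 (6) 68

First: 82 + -24 = 58
Then: 58 + 20 = 78
3) 78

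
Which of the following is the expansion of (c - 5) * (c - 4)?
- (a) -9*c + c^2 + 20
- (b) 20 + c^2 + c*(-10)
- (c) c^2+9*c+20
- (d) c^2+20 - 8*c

Expanding (c - 5) * (c - 4):
= -9*c + c^2 + 20
a) -9*c + c^2 + 20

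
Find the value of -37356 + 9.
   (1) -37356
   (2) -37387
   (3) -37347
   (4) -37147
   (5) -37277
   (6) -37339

-37356 + 9 = -37347
3) -37347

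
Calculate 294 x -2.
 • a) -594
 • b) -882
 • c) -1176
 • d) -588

294 * -2 = -588
d) -588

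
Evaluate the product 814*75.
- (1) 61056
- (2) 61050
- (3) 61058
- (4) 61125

814 * 75 = 61050
2) 61050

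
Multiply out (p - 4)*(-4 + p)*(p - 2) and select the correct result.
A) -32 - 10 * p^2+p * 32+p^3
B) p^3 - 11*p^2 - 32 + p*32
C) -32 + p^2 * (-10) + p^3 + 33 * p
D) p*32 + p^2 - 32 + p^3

Expanding (p - 4)*(-4 + p)*(p - 2):
= -32 - 10 * p^2+p * 32+p^3
A) -32 - 10 * p^2+p * 32+p^3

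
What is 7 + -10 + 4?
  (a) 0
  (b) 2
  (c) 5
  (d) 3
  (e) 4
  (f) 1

First: 7 + -10 = -3
Then: -3 + 4 = 1
f) 1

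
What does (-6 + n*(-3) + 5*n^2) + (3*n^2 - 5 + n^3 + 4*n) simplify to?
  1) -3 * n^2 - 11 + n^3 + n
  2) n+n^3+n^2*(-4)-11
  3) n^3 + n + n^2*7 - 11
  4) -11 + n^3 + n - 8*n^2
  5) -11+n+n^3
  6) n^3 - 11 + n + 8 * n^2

Adding the polynomials and combining like terms:
(-6 + n*(-3) + 5*n^2) + (3*n^2 - 5 + n^3 + 4*n)
= n^3 - 11 + n + 8 * n^2
6) n^3 - 11 + n + 8 * n^2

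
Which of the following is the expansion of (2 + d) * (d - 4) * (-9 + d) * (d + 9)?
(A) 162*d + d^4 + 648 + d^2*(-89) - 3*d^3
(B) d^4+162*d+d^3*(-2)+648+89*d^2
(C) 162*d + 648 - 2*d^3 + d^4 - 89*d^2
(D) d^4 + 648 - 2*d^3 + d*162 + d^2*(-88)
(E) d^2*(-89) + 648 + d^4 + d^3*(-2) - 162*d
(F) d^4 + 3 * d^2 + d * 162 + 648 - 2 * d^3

Expanding (2 + d) * (d - 4) * (-9 + d) * (d + 9):
= 162*d + 648 - 2*d^3 + d^4 - 89*d^2
C) 162*d + 648 - 2*d^3 + d^4 - 89*d^2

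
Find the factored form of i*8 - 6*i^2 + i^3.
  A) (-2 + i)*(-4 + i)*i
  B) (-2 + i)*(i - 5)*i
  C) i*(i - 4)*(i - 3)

We need to factor i*8 - 6*i^2 + i^3.
The factored form is (-2 + i)*(-4 + i)*i.
A) (-2 + i)*(-4 + i)*i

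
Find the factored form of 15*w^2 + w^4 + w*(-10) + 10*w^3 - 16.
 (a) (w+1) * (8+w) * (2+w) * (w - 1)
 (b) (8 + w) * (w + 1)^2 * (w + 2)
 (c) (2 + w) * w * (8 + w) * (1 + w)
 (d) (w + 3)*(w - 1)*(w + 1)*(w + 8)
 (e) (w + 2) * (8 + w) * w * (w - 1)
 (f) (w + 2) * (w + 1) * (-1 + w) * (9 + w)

We need to factor 15*w^2 + w^4 + w*(-10) + 10*w^3 - 16.
The factored form is (w+1) * (8+w) * (2+w) * (w - 1).
a) (w+1) * (8+w) * (2+w) * (w - 1)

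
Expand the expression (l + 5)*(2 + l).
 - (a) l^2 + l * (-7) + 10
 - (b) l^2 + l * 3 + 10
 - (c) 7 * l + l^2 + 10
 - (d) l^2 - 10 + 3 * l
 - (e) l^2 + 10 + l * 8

Expanding (l + 5)*(2 + l):
= 7 * l + l^2 + 10
c) 7 * l + l^2 + 10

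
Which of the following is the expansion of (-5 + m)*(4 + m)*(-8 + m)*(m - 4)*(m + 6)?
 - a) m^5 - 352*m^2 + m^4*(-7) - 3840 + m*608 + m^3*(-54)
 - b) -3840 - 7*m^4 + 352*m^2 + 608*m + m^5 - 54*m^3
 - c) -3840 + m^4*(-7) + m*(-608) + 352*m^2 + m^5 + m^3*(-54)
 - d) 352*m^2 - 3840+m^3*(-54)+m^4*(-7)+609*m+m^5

Expanding (-5 + m)*(4 + m)*(-8 + m)*(m - 4)*(m + 6):
= -3840 - 7*m^4 + 352*m^2 + 608*m + m^5 - 54*m^3
b) -3840 - 7*m^4 + 352*m^2 + 608*m + m^5 - 54*m^3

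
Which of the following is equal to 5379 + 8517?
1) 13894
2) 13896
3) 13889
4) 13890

5379 + 8517 = 13896
2) 13896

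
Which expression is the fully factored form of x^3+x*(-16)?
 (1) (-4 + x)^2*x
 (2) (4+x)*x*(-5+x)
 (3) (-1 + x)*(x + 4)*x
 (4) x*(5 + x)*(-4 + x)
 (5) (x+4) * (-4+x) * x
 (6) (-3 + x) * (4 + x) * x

We need to factor x^3+x*(-16).
The factored form is (x+4) * (-4+x) * x.
5) (x+4) * (-4+x) * x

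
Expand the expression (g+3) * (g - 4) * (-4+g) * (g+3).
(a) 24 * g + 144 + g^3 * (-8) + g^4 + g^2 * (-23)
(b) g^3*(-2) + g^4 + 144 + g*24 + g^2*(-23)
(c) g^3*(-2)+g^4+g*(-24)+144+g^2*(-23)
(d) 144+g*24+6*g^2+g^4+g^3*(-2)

Expanding (g+3) * (g - 4) * (-4+g) * (g+3):
= g^3*(-2) + g^4 + 144 + g*24 + g^2*(-23)
b) g^3*(-2) + g^4 + 144 + g*24 + g^2*(-23)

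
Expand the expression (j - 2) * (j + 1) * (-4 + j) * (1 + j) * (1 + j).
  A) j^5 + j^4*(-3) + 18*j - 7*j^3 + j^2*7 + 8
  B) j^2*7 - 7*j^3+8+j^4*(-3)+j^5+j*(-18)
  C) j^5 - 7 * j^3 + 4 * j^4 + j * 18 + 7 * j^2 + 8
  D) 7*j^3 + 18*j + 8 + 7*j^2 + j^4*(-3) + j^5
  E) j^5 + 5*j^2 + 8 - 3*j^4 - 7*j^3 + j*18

Expanding (j - 2) * (j + 1) * (-4 + j) * (1 + j) * (1 + j):
= j^5 + j^4*(-3) + 18*j - 7*j^3 + j^2*7 + 8
A) j^5 + j^4*(-3) + 18*j - 7*j^3 + j^2*7 + 8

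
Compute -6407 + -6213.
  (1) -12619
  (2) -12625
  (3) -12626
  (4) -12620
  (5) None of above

-6407 + -6213 = -12620
4) -12620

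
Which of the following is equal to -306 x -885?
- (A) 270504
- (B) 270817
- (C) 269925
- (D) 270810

-306 * -885 = 270810
D) 270810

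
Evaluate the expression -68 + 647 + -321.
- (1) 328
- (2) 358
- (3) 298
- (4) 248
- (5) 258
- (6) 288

First: -68 + 647 = 579
Then: 579 + -321 = 258
5) 258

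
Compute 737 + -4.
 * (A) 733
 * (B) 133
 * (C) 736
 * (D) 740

737 + -4 = 733
A) 733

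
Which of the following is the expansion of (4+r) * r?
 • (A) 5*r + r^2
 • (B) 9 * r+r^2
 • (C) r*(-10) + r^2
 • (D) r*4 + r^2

Expanding (4+r) * r:
= r*4 + r^2
D) r*4 + r^2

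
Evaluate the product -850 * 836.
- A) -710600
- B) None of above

-850 * 836 = -710600
A) -710600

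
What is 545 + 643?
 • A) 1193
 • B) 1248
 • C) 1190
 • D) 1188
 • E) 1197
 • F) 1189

545 + 643 = 1188
D) 1188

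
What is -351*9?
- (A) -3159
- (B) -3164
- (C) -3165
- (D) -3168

-351 * 9 = -3159
A) -3159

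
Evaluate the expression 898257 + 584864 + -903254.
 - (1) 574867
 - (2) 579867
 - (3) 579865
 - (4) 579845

First: 898257 + 584864 = 1483121
Then: 1483121 + -903254 = 579867
2) 579867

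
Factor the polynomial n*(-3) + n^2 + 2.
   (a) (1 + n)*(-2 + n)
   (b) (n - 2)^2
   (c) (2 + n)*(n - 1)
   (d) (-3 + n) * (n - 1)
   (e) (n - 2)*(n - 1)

We need to factor n*(-3) + n^2 + 2.
The factored form is (n - 2)*(n - 1).
e) (n - 2)*(n - 1)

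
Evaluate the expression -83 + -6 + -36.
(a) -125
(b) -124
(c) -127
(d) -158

First: -83 + -6 = -89
Then: -89 + -36 = -125
a) -125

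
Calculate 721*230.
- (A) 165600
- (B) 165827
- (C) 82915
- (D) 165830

721 * 230 = 165830
D) 165830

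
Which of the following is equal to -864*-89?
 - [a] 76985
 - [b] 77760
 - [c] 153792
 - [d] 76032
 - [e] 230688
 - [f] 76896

-864 * -89 = 76896
f) 76896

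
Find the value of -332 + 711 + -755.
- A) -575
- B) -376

First: -332 + 711 = 379
Then: 379 + -755 = -376
B) -376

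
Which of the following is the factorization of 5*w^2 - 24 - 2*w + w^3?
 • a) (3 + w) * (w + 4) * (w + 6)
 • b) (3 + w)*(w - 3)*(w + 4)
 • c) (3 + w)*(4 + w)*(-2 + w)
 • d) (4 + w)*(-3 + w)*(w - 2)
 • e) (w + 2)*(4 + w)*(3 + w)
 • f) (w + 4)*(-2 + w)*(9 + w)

We need to factor 5*w^2 - 24 - 2*w + w^3.
The factored form is (3 + w)*(4 + w)*(-2 + w).
c) (3 + w)*(4 + w)*(-2 + w)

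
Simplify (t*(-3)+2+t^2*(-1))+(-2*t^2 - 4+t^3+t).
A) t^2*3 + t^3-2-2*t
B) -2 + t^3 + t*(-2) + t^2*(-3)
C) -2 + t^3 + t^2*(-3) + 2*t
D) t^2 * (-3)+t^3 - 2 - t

Adding the polynomials and combining like terms:
(t*(-3) + 2 + t^2*(-1)) + (-2*t^2 - 4 + t^3 + t)
= -2 + t^3 + t*(-2) + t^2*(-3)
B) -2 + t^3 + t*(-2) + t^2*(-3)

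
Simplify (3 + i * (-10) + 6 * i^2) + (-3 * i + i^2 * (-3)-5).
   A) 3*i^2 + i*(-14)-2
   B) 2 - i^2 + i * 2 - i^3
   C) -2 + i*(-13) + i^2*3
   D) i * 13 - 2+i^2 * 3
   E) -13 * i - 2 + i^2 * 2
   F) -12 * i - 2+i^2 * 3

Adding the polynomials and combining like terms:
(3 + i*(-10) + 6*i^2) + (-3*i + i^2*(-3) - 5)
= -2 + i*(-13) + i^2*3
C) -2 + i*(-13) + i^2*3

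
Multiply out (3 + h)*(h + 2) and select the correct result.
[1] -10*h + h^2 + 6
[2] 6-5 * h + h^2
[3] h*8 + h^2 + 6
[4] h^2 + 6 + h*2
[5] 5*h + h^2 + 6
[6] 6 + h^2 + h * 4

Expanding (3 + h)*(h + 2):
= 5*h + h^2 + 6
5) 5*h + h^2 + 6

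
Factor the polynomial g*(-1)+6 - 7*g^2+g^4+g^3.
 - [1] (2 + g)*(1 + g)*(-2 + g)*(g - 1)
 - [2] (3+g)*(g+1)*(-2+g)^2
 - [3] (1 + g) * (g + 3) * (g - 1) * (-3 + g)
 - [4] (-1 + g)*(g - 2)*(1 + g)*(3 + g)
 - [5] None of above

We need to factor g*(-1)+6 - 7*g^2+g^4+g^3.
The factored form is (-1 + g)*(g - 2)*(1 + g)*(3 + g).
4) (-1 + g)*(g - 2)*(1 + g)*(3 + g)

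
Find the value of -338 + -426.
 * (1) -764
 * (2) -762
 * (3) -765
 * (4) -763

-338 + -426 = -764
1) -764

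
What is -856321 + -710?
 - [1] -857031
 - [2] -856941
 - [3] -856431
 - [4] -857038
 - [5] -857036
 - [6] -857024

-856321 + -710 = -857031
1) -857031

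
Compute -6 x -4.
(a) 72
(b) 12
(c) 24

-6 * -4 = 24
c) 24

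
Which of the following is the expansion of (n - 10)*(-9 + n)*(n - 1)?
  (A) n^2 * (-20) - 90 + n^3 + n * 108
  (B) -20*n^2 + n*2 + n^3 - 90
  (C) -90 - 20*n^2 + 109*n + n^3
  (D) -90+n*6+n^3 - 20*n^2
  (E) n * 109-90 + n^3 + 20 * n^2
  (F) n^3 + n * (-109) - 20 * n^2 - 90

Expanding (n - 10)*(-9 + n)*(n - 1):
= -90 - 20*n^2 + 109*n + n^3
C) -90 - 20*n^2 + 109*n + n^3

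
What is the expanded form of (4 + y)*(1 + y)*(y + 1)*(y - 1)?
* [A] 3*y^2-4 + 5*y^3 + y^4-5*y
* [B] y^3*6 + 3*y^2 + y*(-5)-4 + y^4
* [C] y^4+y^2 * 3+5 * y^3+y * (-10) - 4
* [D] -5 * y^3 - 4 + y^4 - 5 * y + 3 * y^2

Expanding (4 + y)*(1 + y)*(y + 1)*(y - 1):
= 3*y^2-4 + 5*y^3 + y^4-5*y
A) 3*y^2-4 + 5*y^3 + y^4-5*y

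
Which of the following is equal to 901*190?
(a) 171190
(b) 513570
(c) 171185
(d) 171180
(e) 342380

901 * 190 = 171190
a) 171190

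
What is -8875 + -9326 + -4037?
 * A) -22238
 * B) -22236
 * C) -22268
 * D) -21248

First: -8875 + -9326 = -18201
Then: -18201 + -4037 = -22238
A) -22238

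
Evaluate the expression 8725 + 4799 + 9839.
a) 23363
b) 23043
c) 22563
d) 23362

First: 8725 + 4799 = 13524
Then: 13524 + 9839 = 23363
a) 23363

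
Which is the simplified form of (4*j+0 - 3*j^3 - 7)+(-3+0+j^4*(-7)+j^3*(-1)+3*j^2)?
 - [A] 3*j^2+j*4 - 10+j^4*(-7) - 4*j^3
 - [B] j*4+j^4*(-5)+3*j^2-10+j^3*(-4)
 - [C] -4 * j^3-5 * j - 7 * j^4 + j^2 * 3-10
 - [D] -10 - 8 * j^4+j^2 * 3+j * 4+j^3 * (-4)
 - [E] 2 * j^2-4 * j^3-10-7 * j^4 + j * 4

Adding the polynomials and combining like terms:
(4*j + 0 - 3*j^3 - 7) + (-3 + 0 + j^4*(-7) + j^3*(-1) + 3*j^2)
= 3*j^2+j*4 - 10+j^4*(-7) - 4*j^3
A) 3*j^2+j*4 - 10+j^4*(-7) - 4*j^3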